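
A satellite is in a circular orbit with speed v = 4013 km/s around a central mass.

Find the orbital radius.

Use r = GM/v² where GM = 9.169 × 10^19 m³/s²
v = 4013 km/s = 4.013 × 10^6 m/s
GM = 9.169 × 10^19 m³/s²
v² = 1.61042 × 10^13 m²/s²
r = GM/v² = (9.169 × 10^19) / (1.61042 × 10^13) = 5.69356 × 10^6 m ≈ 5.694 Mm

Final answer: 5.694 Mm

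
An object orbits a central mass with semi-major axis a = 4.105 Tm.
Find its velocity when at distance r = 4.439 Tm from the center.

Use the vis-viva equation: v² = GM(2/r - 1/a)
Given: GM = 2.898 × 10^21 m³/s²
a = 4.105 Tm = 4.105 × 10^12 m
r = 4.439 Tm = 4.439 × 10^12 m
GM = 2.898 × 10^21 m³/s²
2/r − 1/a = 4.50552 × 10^-13 − 2.43605 × 10^-13 = 2.06947 × 10^-13 m⁻¹
v² = GM (2/r − 1/a) = 5.99731 × 10^8 m²/s²
v = 24489.4 m/s ≈ 24.49 km/s

Final answer: 24.49 km/s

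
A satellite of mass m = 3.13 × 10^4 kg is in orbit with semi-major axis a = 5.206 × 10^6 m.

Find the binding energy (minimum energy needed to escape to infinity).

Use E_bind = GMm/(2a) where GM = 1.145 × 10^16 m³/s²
a = 5.206 × 10^6 m
GM = 1.145 × 10^16 m³/s²
m = 3.13 × 10^4 kg
GMm = 1.145 × 10^16 × 31300 = 3.58385 × 10^20 m³·kg/s²
2a = 1.0412 × 10^7 m
E_bind = GMm/(2a) = 3.44204 × 10^13 J ≈ 34.42 TJ

Final answer: 34.42 TJ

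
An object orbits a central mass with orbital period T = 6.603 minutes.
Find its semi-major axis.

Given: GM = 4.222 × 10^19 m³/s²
T = 6.603 minutes = 396.18 s
GM = 4.222 × 10^19 m³/s²
Kepler's third law: a³ = GM T² / (4π²)
T² = 156959 s²
a³ = (4.222 × 10^19) × 156959 / (4π²) = 1.67859 × 10^23 m³
a = (a³)^(1/3) = 5.5163 × 10^7 m ≈ 55.16 Mm

Final answer: 55.16 Mm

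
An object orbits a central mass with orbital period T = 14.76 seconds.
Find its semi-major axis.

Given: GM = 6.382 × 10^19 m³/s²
T = 14.76 seconds
GM = 6.382 × 10^19 m³/s²
Kepler's third law: a³ = GM T² / (4π²)
T² = 217.858 s²
a³ = (6.382 × 10^19) × 217.858 / (4π²) = 3.52184 × 10^20 m³
a = (a³)^(1/3) = 7.06193 × 10^6 m ≈ 7.062 Mm

Final answer: 7.062 Mm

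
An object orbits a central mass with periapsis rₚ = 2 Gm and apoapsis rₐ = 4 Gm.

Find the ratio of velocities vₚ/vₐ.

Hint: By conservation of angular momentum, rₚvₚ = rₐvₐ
rₚ = 2 Gm = 2 × 10^9 m
rₐ = 4 Gm = 4 × 10^9 m
rₚvₚ = rₐvₐ  ⇒  vₚ/vₐ = rₐ/rₚ
vₚ/vₐ = (4 × 10^9) / (2 × 10^9) = 2

Final answer: vₚ/vₐ = 2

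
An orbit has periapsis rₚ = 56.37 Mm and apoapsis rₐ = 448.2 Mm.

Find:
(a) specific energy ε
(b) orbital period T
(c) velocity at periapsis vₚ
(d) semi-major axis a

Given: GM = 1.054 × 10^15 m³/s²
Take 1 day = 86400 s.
rₚ = 56.37 Mm = 5.637 × 10^7 m
rₐ = 448.2 Mm = 4.482 × 10^8 m
GM = 1.054 × 10^15 m³/s²
a = (rₚ + rₐ)/2 = 2.52285 × 10^8 m
e = (rₐ − rₚ)/(rₐ + rₚ) = (3.9183 × 10^8) / (5.0457 × 10^8) = 0.776562
(a) 2a = 5.0457 × 10^8 m;  ε = −GM/(2a) = -2.08891 × 10^6 J/kg ≈ -2.089 MJ/kg
(b) a³ = 1.60574 × 10^25 m³;  T = 2π √(a³/GM) = 2π × 123429 s = 775527 s ≈ 8.976 days
(c) vₚ² = GM (2/rₚ − 1/a) = 1.054 × 10^15 × (3.54799 × 10^-8 − 3.96377 × 10^-9) = 3.3218 × 10^7 m²/s²;  vₚ = 5763.5 m/s ≈ 5.764 km/s
(d) a = 2.52285 × 10^8 m ≈ 252.3 Mm

Final answer:
(a) specific energy ε = -2.089 MJ/kg
(b) orbital period T = 8.976 days
(c) velocity at periapsis vₚ = 5.764 km/s
(d) semi-major axis a = 252.3 Mm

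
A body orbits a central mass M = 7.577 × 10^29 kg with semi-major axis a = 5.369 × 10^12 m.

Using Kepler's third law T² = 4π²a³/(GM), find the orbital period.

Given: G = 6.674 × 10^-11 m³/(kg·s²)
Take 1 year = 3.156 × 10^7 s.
M = 7.577 × 10^29 kg
GM = G × M = 6.674 × 10^-11 × 7.577 × 10^29 = 5.05689 × 10^19 m³/s²
a = 5.369 × 10^12 m
a³ = 1.54768 × 10^38 m³
T = 2π √(a³/GM) = 2π √((1.54768 × 10^38) / (5.05689 × 10^19)) = 2π × 1.74944 × 10^9 s
T = 1.0992 × 10^10 s ≈ 348.3 years

Final answer: 348.3 years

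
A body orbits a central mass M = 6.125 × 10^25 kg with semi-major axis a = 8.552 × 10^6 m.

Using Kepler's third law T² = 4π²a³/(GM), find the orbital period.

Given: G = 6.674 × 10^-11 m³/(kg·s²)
M = 6.125 × 10^25 kg
GM = G × M = 6.674 × 10^-11 × 6.125 × 10^25 = 4.08782 × 10^15 m³/s²
a = 8.552 × 10^6 m
a³ = 6.25465 × 10^20 m³
T = 2π √(a³/GM) = 2π √((6.25465 × 10^20) / (4.08782 × 10^15)) = 2π × 391.161 s
T = 2457.74 s ≈ 40.96 minutes

Final answer: 40.96 minutes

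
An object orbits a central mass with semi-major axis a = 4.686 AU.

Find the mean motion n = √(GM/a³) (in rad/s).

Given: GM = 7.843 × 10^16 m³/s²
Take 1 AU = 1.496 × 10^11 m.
a = 4.686 AU = 7.01026 × 10^11 m
GM = 7.843 × 10^16 m³/s²
a³ = 3.4451 × 10^35 m³
GM/a³ = (7.843 × 10^16) / (3.4451 × 10^35) = 2.27657 × 10^-19 s⁻²
n = √(GM/a³) = 4.77134 × 10^-10 rad/s ≈ 4.771 × 10^-10 rad/s

Final answer: n = 4.771 × 10^-10 rad/s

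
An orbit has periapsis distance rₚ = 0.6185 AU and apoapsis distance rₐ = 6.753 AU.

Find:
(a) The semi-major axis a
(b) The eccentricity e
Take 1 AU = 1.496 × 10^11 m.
rₚ = 0.6185 AU = 9.25276 × 10^10 m
rₐ = 6.753 AU = 1.01025 × 10^12 m
(a) a = (rₚ + rₐ)/2 = 5.51388 × 10^11 m ≈ 3.686 AU
(b) e = (rₐ − rₚ)/(rₐ + rₚ) = (9.17721 × 10^11) / (1.10278 × 10^12) = 0.832192

Final answer:
(a) a = 3.686 AU
(b) e = 0.8322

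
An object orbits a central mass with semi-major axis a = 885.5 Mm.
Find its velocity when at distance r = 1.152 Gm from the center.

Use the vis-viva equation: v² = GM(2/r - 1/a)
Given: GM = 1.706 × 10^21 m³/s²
a = 885.5 Mm = 8.855 × 10^8 m
r = 1.152 Gm = 1.152 × 10^9 m
GM = 1.706 × 10^21 m³/s²
2/r − 1/a = 1.73611 × 10^-9 − 1.12931 × 10^-9 = 6.06806 × 10^-10 m⁻¹
v² = GM (2/r − 1/a) = 1.03521 × 10^12 m²/s²
v = 1.01745 × 10^6 m/s ≈ 1017 km/s

Final answer: 1017 km/s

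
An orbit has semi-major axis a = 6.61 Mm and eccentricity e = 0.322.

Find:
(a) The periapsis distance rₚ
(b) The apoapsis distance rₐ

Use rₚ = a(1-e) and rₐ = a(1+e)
a = 6.61 Mm = 6.61 × 10^6 m
e = 0.322:  1 − e = 0.678,  1 + e = 1.322
(a) rₚ = a(1 − e) = 6.61 × 10^6 m × 0.678 = 4.48158 × 10^6 m ≈ 4.482 Mm
(b) rₐ = a(1 + e) = 6.61 × 10^6 m × 1.322 = 8.73842 × 10^6 m ≈ 8.738 Mm

Final answer:
(a) rₚ = 4.482 Mm
(b) rₐ = 8.738 Mm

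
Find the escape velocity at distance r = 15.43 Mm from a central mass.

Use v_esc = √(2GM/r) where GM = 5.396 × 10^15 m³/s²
r = 15.43 Mm = 1.543 × 10^7 m
GM = 5.396 × 10^15 m³/s²
2GM/r = 2 × (5.396 × 10^15) / (1.543 × 10^7) = 6.99417 × 10^8 m²/s²
v_esc = √(2GM/r) = 26446.5 m/s ≈ 26.45 km/s

Final answer: 26.45 km/s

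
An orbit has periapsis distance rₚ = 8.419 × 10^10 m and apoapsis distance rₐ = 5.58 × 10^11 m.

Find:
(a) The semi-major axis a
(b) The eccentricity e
rₚ = 8.419 × 10^10 m
rₐ = 5.58 × 10^11 m
(a) a = (rₚ + rₐ)/2 = 3.21095 × 10^11 m ≈ 3.211 × 10^11 m
(b) e = (rₐ − rₚ)/(rₐ + rₚ) = (4.7381 × 10^11) / (6.4219 × 10^11) = 0.737803

Final answer:
(a) a = 3.211 × 10^11 m
(b) e = 0.7378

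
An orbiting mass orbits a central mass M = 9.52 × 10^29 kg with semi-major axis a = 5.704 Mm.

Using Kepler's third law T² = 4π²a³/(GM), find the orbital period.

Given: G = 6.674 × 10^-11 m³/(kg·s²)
M = 9.52 × 10^29 kg
GM = G × M = 6.674 × 10^-11 × 9.52 × 10^29 = 6.35365 × 10^19 m³/s²
a = 5.704 Mm = 5.704 × 10^6 m
a³ = 1.85583 × 10^20 m³
T = 2π √(a³/GM) = 2π √((1.85583 × 10^20) / (6.35365 × 10^19)) = 2π × 1.70906 s
T = 10.7384 s ≈ 10.74 seconds

Final answer: 10.74 seconds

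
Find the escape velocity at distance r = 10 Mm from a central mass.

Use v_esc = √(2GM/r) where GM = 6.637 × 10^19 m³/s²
r = 10 Mm = 1 × 10^7 m
GM = 6.637 × 10^19 m³/s²
2GM/r = 2 × (6.637 × 10^19) / (1 × 10^7) = 1.3274 × 10^13 m²/s²
v_esc = √(2GM/r) = 3.64335 × 10^6 m/s ≈ 3643 km/s

Final answer: 3643 km/s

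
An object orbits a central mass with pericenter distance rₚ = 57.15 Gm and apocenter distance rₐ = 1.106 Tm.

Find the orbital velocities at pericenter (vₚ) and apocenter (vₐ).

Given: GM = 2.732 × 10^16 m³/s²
rₚ = 57.15 Gm = 5.715 × 10^10 m
rₐ = 1.106 Tm = 1.106 × 10^12 m
GM = 2.732 × 10^16 m³/s²
a = (rₚ + rₐ)/2 = 5.81575 × 10^11 m
Vis-viva: v² = GM (2/r − 1/a)
vₚ² = 2.732 × 10^16 × (3.49956 × 10^-11 − 1.71947 × 10^-12) = 909105 m²/s²
vₚ = 953.47 m/s ≈ 953.5 m/s
vₐ² = 2.732 × 10^16 × (1.80832 × 10^-12 − 1.71947 × 10^-12) = 2427.37 m²/s²
vₐ = 49.2684 m/s ≈ 49.27 m/s

Final answer: vₚ = 953.5 m/s, vₐ = 49.27 m/s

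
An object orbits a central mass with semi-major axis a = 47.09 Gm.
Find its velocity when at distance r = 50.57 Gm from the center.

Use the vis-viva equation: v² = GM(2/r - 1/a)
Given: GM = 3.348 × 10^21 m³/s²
a = 47.09 Gm = 4.709 × 10^10 m
r = 50.57 Gm = 5.057 × 10^10 m
GM = 3.348 × 10^21 m³/s²
2/r − 1/a = 3.95491 × 10^-11 − 2.12359 × 10^-11 = 1.83132 × 10^-11 m⁻¹
v² = GM (2/r − 1/a) = 6.13126 × 10^10 m²/s²
v = 247614 m/s ≈ 247.6 km/s

Final answer: 247.6 km/s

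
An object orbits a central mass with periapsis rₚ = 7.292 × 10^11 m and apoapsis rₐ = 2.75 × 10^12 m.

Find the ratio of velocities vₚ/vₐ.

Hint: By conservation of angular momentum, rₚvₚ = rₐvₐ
rₚ = 7.292 × 10^11 m
rₐ = 2.75 × 10^12 m
rₚvₚ = rₐvₐ  ⇒  vₚ/vₐ = rₐ/rₚ
vₚ/vₐ = (2.75 × 10^12) / (7.292 × 10^11) = 3.77126

Final answer: vₚ/vₐ = 3.771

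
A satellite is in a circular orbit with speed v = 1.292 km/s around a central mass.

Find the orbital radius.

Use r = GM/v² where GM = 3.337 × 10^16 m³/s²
v = 1.292 km/s = 1292 m/s
GM = 3.337 × 10^16 m³/s²
v² = 1.66926 × 10^6 m²/s²
r = GM/v² = (3.337 × 10^16) / (1.66926 × 10^6) = 1.99908 × 10^10 m ≈ 19.99 Gm

Final answer: 19.99 Gm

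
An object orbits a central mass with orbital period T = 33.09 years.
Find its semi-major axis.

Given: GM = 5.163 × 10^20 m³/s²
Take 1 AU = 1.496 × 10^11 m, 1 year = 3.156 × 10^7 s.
T = 33.09 years = 1.04432 × 10^9 s
GM = 5.163 × 10^20 m³/s²
Kepler's third law: a³ = GM T² / (4π²)
T² = 1.09061 × 10^18 s²
a³ = (5.163 × 10^20) × (1.09061 × 10^18) / (4π²) = 1.4263 × 10^37 m³
a = (a³)^(1/3) = 2.42514 × 10^12 m ≈ 16.21 AU

Final answer: 16.21 AU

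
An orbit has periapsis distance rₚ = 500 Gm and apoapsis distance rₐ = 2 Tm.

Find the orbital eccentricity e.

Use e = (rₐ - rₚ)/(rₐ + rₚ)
rₚ = 500 Gm = 5 × 10^11 m
rₐ = 2 Tm = 2 × 10^12 m
rₐ − rₚ = 1.5 × 10^12 m
rₐ + rₚ = 2.5 × 10^12 m
e = (rₐ − rₚ)/(rₐ + rₚ) = 0.6

Final answer: e = 0.6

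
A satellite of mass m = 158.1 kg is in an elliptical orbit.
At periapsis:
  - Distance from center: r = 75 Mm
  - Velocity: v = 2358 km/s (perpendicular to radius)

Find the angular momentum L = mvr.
r = 75 Mm = 7.5 × 10^7 m
v = 2358 km/s = 2.358 × 10^6 m/s
vr = 2.358 × 10^6 × 7.5 × 10^7 = 1.7685 × 10^14 m²/s
L = m × vr = 158.1 × 1.7685 × 10^14 = 2.796 × 10^16 kg·m²/s ≈ 2.796 × 10^16 kg·m²/s

Final answer: L = 2.796 × 10^16 kg·m²/s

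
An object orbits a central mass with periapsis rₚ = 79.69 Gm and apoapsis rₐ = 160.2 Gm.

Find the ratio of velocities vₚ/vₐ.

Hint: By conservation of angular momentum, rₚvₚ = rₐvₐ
rₚ = 79.69 Gm = 7.969 × 10^10 m
rₐ = 160.2 Gm = 1.602 × 10^11 m
rₚvₚ = rₐvₐ  ⇒  vₚ/vₐ = rₐ/rₚ
vₚ/vₐ = (1.602 × 10^11) / (7.969 × 10^10) = 2.01029

Final answer: vₚ/vₐ = 2.01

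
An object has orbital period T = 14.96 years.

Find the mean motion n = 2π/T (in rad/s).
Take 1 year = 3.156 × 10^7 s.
T = 14.96 years = 4.72138 × 10^8 s
n = 2π / (4.72138 × 10^8 s) = 1.3308 × 10^-8 rad/s ≈ 1.331 × 10^-8 rad/s

Final answer: n = 1.331 × 10^-8 rad/s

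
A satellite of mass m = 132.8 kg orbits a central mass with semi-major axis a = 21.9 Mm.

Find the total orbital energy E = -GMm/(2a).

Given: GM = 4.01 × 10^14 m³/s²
a = 21.9 Mm = 2.19 × 10^7 m
GM = 4.01 × 10^14 m³/s²
2a = 4.38 × 10^7 m
GMm = 4.01 × 10^14 × 132.8 = 5.32528 × 10^16 m³·kg/s²
E = −GMm/(2a) = -1.21582 × 10^9 J ≈ -1.216 GJ

Final answer: -1.216 GJ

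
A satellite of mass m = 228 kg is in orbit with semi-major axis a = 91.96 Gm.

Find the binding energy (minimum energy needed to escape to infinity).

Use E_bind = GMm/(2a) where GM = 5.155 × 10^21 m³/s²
a = 91.96 Gm = 9.196 × 10^10 m
GM = 5.155 × 10^21 m³/s²
m = 228 kg
GMm = 5.155 × 10^21 × 228 = 1.17534 × 10^24 m³·kg/s²
2a = 1.8392 × 10^11 m
E_bind = GMm/(2a) = 6.3905 × 10^12 J ≈ 6.39 TJ

Final answer: 6.39 TJ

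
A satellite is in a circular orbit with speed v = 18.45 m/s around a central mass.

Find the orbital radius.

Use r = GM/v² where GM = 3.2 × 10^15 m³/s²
v = 18.45 m/s
GM = 3.2 × 10^15 m³/s²
v² = 340.402 m²/s²
r = GM/v² = (3.2 × 10^15) / 340.402 = 9.40064 × 10^12 m ≈ 9.401 Tm

Final answer: 9.401 Tm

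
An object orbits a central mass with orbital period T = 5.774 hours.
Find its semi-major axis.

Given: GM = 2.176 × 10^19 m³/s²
T = 5.774 hours = 20786.4 s
GM = 2.176 × 10^19 m³/s²
Kepler's third law: a³ = GM T² / (4π²)
T² = 4.32074 × 10^8 s²
a³ = (2.176 × 10^19) × (4.32074 × 10^8) / (4π²) = 2.38154 × 10^26 m³
a = (a³)^(1/3) = 6.19849 × 10^8 m ≈ 6.198 × 10^8 m

Final answer: 6.198 × 10^8 m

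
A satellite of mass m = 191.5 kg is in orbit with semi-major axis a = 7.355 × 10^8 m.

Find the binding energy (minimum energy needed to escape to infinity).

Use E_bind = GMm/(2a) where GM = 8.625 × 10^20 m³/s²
a = 7.355 × 10^8 m
GM = 8.625 × 10^20 m³/s²
m = 191.5 kg
GMm = 8.625 × 10^20 × 191.5 = 1.65169 × 10^23 m³·kg/s²
2a = 1.471 × 10^9 m
E_bind = GMm/(2a) = 1.12283 × 10^14 J ≈ 112.3 TJ

Final answer: 112.3 TJ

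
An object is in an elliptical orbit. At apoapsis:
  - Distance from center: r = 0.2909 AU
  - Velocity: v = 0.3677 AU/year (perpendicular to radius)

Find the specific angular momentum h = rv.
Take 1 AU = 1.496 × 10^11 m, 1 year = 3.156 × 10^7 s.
r = 0.2909 AU = 4.35186 × 10^10 m
v = 0.3677 AU/year = 1742.96 m/s
h = rv = 4.35186 × 10^10 × 1742.96 = 7.58514 × 10^13 m²/s ≈ 7.585 × 10^13 m²/s

Final answer: h = 7.585 × 10^13 m²/s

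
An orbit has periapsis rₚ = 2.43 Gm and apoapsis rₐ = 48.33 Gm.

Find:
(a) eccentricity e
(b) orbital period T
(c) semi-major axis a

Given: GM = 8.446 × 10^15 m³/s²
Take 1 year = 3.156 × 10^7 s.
rₚ = 2.43 Gm = 2.43 × 10^9 m
rₐ = 48.33 Gm = 4.833 × 10^10 m
GM = 8.446 × 10^15 m³/s²
a = (rₚ + rₐ)/2 = 2.538 × 10^10 m
e = (rₐ − rₚ)/(rₐ + rₚ) = (4.59 × 10^10) / (5.076 × 10^10) = 0.904255
(a) e = 0.904255 ≈ 0.9043
(b) a³ = 1.63484 × 10^31 m³;  T = 2π √(a³/GM) = 2π × 4.39959 × 10^7 s = 2.76434 × 10^8 s ≈ 8.759 years
(c) a = 2.538 × 10^10 m ≈ 25.38 Gm

Final answer:
(a) eccentricity e = 0.9043
(b) orbital period T = 8.759 years
(c) semi-major axis a = 25.38 Gm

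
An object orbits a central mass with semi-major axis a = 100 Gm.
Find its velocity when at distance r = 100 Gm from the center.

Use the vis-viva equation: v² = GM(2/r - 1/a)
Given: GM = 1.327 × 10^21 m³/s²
a = 100 Gm = 1 × 10^11 m
r = 100 Gm = 1 × 10^11 m
GM = 1.327 × 10^21 m³/s²
2/r − 1/a = 2 × 10^-11 − 1 × 10^-11 = 1 × 10^-11 m⁻¹
v² = GM (2/r − 1/a) = 1.327 × 10^10 m²/s²
v = 115195 m/s ≈ 115.2 km/s

Final answer: 115.2 km/s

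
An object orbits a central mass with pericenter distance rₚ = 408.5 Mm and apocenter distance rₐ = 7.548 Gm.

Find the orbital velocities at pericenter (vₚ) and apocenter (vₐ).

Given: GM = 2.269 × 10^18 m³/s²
rₚ = 408.5 Mm = 4.085 × 10^8 m
rₐ = 7.548 Gm = 7.548 × 10^9 m
GM = 2.269 × 10^18 m³/s²
a = (rₚ + rₐ)/2 = 3.97825 × 10^9 m
Vis-viva: v² = GM (2/r − 1/a)
vₚ² = 2.269 × 10^18 × (4.89596 × 10^-9 − 2.51367 × 10^-10) = 1.05386 × 10^10 m²/s²
vₚ = 102658 m/s ≈ 102.7 km/s
vₐ² = 2.269 × 10^18 × (2.64971 × 10^-10 − 2.51367 × 10^-10) = 3.08676 × 10^7 m²/s²
vₐ = 5555.86 m/s ≈ 5.556 km/s

Final answer: vₚ = 102.7 km/s, vₐ = 5.556 km/s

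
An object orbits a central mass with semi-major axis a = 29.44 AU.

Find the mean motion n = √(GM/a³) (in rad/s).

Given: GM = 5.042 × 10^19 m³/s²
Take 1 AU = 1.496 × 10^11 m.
a = 29.44 AU = 4.40422 × 10^12 m
GM = 5.042 × 10^19 m³/s²
a³ = 8.54296 × 10^37 m³
GM/a³ = (5.042 × 10^19) / (8.54296 × 10^37) = 5.90194 × 10^-19 s⁻²
n = √(GM/a³) = 7.68241 × 10^-10 rad/s ≈ 7.682 × 10^-10 rad/s

Final answer: n = 7.682 × 10^-10 rad/s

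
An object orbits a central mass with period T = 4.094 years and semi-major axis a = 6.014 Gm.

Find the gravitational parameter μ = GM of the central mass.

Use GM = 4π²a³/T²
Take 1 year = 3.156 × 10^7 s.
T = 4.094 years = 1.29207 × 10^8 s
a = 6.014 Gm = 6.014 × 10^9 m
a³ = 2.17516 × 10^29 m³
T² = 1.66944 × 10^16 s²
GM = 4π² × (2.17516 × 10^29) / (1.66944 × 10^16) = 5.14376 × 10^14 m³/s²
GM ≈ 5.144 × 10^14 m³/s²

Final answer: GM = 5.144 × 10^14 m³/s²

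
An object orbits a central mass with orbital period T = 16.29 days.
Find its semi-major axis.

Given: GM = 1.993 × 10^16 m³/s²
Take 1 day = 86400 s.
T = 16.29 days = 1.40746 × 10^6 s
GM = 1.993 × 10^16 m³/s²
Kepler's third law: a³ = GM T² / (4π²)
T² = 1.98093 × 10^12 s²
a³ = (1.993 × 10^16) × (1.98093 × 10^12) / (4π²) = 1.00004 × 10^27 m³
a = (a³)^(1/3) = 1.00001 × 10^9 m ≈ 1 Gm

Final answer: 1 Gm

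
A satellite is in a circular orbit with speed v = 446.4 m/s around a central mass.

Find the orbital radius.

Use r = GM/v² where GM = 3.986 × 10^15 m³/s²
v = 446.4 m/s
GM = 3.986 × 10^15 m³/s²
v² = 199273 m²/s²
r = GM/v² = (3.986 × 10^15) / 199273 = 2.00027 × 10^10 m ≈ 20 Gm

Final answer: 20 Gm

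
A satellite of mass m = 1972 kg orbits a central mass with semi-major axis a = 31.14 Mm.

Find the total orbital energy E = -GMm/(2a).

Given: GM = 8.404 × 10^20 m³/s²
a = 31.14 Mm = 3.114 × 10^7 m
GM = 8.404 × 10^20 m³/s²
2a = 6.228 × 10^7 m
GMm = 8.404 × 10^20 × 1972 = 1.65727 × 10^24 m³·kg/s²
E = −GMm/(2a) = -2.661 × 10^16 J ≈ -26.61 PJ

Final answer: -26.61 PJ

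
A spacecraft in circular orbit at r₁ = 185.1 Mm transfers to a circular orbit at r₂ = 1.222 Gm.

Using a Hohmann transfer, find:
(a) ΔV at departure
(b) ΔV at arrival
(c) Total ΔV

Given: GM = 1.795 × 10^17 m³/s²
r₁ = 185.1 Mm = 1.851 × 10^8 m
r₂ = 1.222 Gm = 1.222 × 10^9 m
GM = 1.795 × 10^17 m³/s²
Transfer ellipse: a_t = (r₁ + r₂)/2 = 7.0355 × 10^8 m
Circular speed at r₁: v₁ = √(GM/r₁) = 31140.7 m/s
Transfer speed at r₁ (periapsis): v₁ₜ = √(GM(2/r₁ − 1/a_t)) = 41040.9 m/s
(a) ΔV₁ = v₁ₜ − v₁ = 9900.18 m/s ≈ 9.9 km/s
Circular speed at r₂: v₂ = √(GM/r₂) = 12119.8 m/s
Transfer speed at r₂ (apoapsis): v₂ₜ = √(GM(2/r₂ − 1/a_t)) = 6216.59 m/s
(b) ΔV₂ = v₂ − v₂ₜ = 5903.24 m/s ≈ 5.903 km/s
(c) ΔV_total = ΔV₁ + ΔV₂ = 15803.4 m/s ≈ 15.8 km/s

Final answer:
(a) ΔV₁ = 9.9 km/s
(b) ΔV₂ = 5.903 km/s
(c) ΔV_total = 15.8 km/s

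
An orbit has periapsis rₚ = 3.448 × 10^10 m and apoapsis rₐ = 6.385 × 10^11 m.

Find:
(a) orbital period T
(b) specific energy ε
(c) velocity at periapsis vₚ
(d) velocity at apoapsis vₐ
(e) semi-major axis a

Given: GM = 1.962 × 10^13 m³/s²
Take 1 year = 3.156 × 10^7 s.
rₚ = 3.448 × 10^10 m
rₐ = 6.385 × 10^11 m
GM = 1.962 × 10^13 m³/s²
a = (rₚ + rₐ)/2 = 3.3649 × 10^11 m
e = (rₐ − rₚ)/(rₐ + rₚ) = (6.0402 × 10^11) / (6.7298 × 10^11) = 0.89753
(a) a³ = 3.80993 × 10^34 m³;  T = 2π √(a³/GM) = 2π × 4.40665 × 10^10 s = 2.76878 × 10^11 s ≈ 8773 years
(b) 2a = 6.7298 × 10^11 m;  ε = −GM/(2a) = -29.1539 J/kg ≈ -29.15 J/kg
(c) vₚ² = GM (2/rₚ − 1/a) = 1.962 × 10^13 × (5.80046 × 10^-11 − 2.97186 × 10^-12) = 1079.74 m²/s²;  vₚ = 32.8594 m/s ≈ 32.86 m/s
(d) vₐ² = GM (2/rₐ − 1/a) = 1.962 × 10^13 × (3.13234 × 10^-12 − 2.97186 × 10^-12) = 3.14871 m²/s²;  vₐ = 1.77446 m/s ≈ 1.774 m/s
(e) a = 3.3649 × 10^11 m ≈ 3.365 × 10^11 m

Final answer:
(a) orbital period T = 8773 years
(b) specific energy ε = -29.15 J/kg
(c) velocity at periapsis vₚ = 32.86 m/s
(d) velocity at apoapsis vₐ = 1.774 m/s
(e) semi-major axis a = 3.365 × 10^11 m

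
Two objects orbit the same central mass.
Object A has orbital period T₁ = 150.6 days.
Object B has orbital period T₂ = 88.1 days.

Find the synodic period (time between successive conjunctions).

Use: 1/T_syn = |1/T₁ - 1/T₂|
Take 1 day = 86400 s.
T₁ = 150.6 days = 1.30118 × 10^7 s
T₂ = 88.1 days = 7.61184 × 10^6 s
1/T₁ = 7.68531 × 10^-8 s⁻¹
1/T₂ = 1.31374 × 10^-7 s⁻¹
|1/T₁ − 1/T₂| = 5.45212 × 10^-8 s⁻¹
T_syn = 1 / |1/T₁ − 1/T₂| = 1.83415 × 10^7 s ≈ 212.3 days

Final answer: T_syn = 212.3 days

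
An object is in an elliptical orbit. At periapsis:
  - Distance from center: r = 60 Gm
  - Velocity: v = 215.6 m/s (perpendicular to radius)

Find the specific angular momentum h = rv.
r = 60 Gm = 6 × 10^10 m
v = 215.6 m/s
h = rv = 6 × 10^10 × 215.6 = 1.2936 × 10^13 m²/s ≈ 1.294 × 10^13 m²/s

Final answer: h = 1.294 × 10^13 m²/s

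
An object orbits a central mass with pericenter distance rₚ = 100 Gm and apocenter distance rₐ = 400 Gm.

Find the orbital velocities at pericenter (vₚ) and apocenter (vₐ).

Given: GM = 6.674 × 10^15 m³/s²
rₚ = 100 Gm = 1 × 10^11 m
rₐ = 400 Gm = 4 × 10^11 m
GM = 6.674 × 10^15 m³/s²
a = (rₚ + rₐ)/2 = 2.5 × 10^11 m
Vis-viva: v² = GM (2/r − 1/a)
vₚ² = 6.674 × 10^15 × (2 × 10^-11 − 4 × 10^-12) = 106784 m²/s²
vₚ = 326.778 m/s ≈ 326.8 m/s
vₐ² = 6.674 × 10^15 × (5 × 10^-12 − 4 × 10^-12) = 6674 m²/s²
vₐ = 81.6946 m/s ≈ 81.69 m/s

Final answer: vₚ = 326.8 m/s, vₐ = 81.69 m/s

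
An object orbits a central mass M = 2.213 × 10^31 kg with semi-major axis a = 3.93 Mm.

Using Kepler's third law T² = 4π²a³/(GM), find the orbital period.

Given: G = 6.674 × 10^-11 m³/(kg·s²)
M = 2.213 × 10^31 kg
GM = G × M = 6.674 × 10^-11 × 2.213 × 10^31 = 1.47696 × 10^21 m³/s²
a = 3.93 Mm = 3.93 × 10^6 m
a³ = 6.06985 × 10^19 m³
T = 2π √(a³/GM) = 2π √((6.06985 × 10^19) / (1.47696 × 10^21)) = 2π × 0.202724 s
T = 1.27375 s ≈ 1.274 seconds

Final answer: 1.274 seconds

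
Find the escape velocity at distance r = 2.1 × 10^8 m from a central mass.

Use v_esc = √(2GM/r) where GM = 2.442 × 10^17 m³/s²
r = 2.1 × 10^8 m
GM = 2.442 × 10^17 m³/s²
2GM/r = 2 × (2.442 × 10^17) / (2.1 × 10^8) = 2.32571 × 10^9 m²/s²
v_esc = √(2GM/r) = 48225.7 m/s ≈ 48.23 km/s

Final answer: 48.23 km/s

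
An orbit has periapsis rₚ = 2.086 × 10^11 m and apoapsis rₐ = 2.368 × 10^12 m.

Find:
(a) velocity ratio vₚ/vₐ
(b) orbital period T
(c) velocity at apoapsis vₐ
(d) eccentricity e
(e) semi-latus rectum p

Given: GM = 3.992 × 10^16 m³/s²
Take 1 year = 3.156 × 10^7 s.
rₚ = 2.086 × 10^11 m
rₐ = 2.368 × 10^12 m
GM = 3.992 × 10^16 m³/s²
a = (rₚ + rₐ)/2 = 1.2883 × 10^12 m
e = (rₐ − rₚ)/(rₐ + rₚ) = (2.1594 × 10^12) / (2.5766 × 10^12) = 0.838081
(a) vₚ/vₐ = rₐ/rₚ (angular momentum) = (2.368 × 10^12) / (2.086 × 10^11) = 11.3519 ≈ 11.35
(b) a³ = 2.13821 × 10^36 m³;  T = 2π √(a³/GM) = 2π × 7.31864 × 10^9 s = 4.59844 × 10^10 s ≈ 1457 years
(c) vₐ² = GM (2/rₐ − 1/a) = 3.992 × 10^16 × (8.44595 × 10^-13 − 7.76217 × 10^-13) = 2729.64 m²/s²;  vₐ = 52.246 m/s ≈ 52.25 m/s
(d) e = 0.838081 ≈ 0.8381
(e) 1 − e² = 0.29762;  p = a(1 − e²) = 1.2883 × 10^12 × 0.29762 = 3.83424 × 10^11 m ≈ 3.834 × 10^11 m

Final answer:
(a) velocity ratio vₚ/vₐ = 11.35
(b) orbital period T = 1457 years
(c) velocity at apoapsis vₐ = 52.25 m/s
(d) eccentricity e = 0.8381
(e) semi-latus rectum p = 3.834 × 10^11 m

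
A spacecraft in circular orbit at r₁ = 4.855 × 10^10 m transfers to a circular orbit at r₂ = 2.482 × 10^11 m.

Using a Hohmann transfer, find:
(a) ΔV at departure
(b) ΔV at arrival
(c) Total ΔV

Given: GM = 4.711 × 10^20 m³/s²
r₁ = 4.855 × 10^10 m
r₂ = 2.482 × 10^11 m
GM = 4.711 × 10^20 m³/s²
Transfer ellipse: a_t = (r₁ + r₂)/2 = 1.48375 × 10^11 m
Circular speed at r₁: v₁ = √(GM/r₁) = 98505.8 m/s
Transfer speed at r₁ (periapsis): v₁ₜ = √(GM(2/r₁ − 1/a_t)) = 127404 m/s
(a) ΔV₁ = v₁ₜ − v₁ = 28898 m/s ≈ 28.9 km/s
Circular speed at r₂: v₂ = √(GM/r₂) = 43566.8 m/s
Transfer speed at r₂ (apoapsis): v₂ₜ = √(GM(2/r₂ − 1/a_t)) = 24921.3 m/s
(b) ΔV₂ = v₂ − v₂ₜ = 18645.5 m/s ≈ 18.65 km/s
(c) ΔV_total = ΔV₁ + ΔV₂ = 47543.5 m/s ≈ 47.54 km/s

Final answer:
(a) ΔV₁ = 28.9 km/s
(b) ΔV₂ = 18.65 km/s
(c) ΔV_total = 47.54 km/s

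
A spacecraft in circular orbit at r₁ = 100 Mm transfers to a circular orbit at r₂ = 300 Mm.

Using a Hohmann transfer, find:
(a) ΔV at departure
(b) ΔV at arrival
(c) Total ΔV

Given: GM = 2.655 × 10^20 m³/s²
r₁ = 100 Mm = 1 × 10^8 m
r₂ = 300 Mm = 3 × 10^8 m
GM = 2.655 × 10^20 m³/s²
Transfer ellipse: a_t = (r₁ + r₂)/2 = 2 × 10^8 m
Circular speed at r₁: v₁ = √(GM/r₁) = 1.62942 × 10^6 m/s
Transfer speed at r₁ (periapsis): v₁ₜ = √(GM(2/r₁ − 1/a_t)) = 1.99562 × 10^6 m/s
(a) ΔV₁ = v₁ₜ − v₁ = 366203 m/s ≈ 366.2 km/s
Circular speed at r₂: v₂ = √(GM/r₂) = 940744 m/s
Transfer speed at r₂ (apoapsis): v₂ₜ = √(GM(2/r₂ − 1/a_t)) = 665207 m/s
(b) ΔV₂ = v₂ − v₂ₜ = 275538 m/s ≈ 275.5 km/s
(c) ΔV_total = ΔV₁ + ΔV₂ = 641741 m/s ≈ 641.7 km/s

Final answer:
(a) ΔV₁ = 366.2 km/s
(b) ΔV₂ = 275.5 km/s
(c) ΔV_total = 641.7 km/s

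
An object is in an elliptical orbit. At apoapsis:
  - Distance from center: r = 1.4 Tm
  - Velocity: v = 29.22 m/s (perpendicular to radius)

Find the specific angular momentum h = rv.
r = 1.4 Tm = 1.4 × 10^12 m
v = 29.22 m/s
h = rv = 1.4 × 10^12 × 29.22 = 4.0908 × 10^13 m²/s ≈ 4.091 × 10^13 m²/s

Final answer: h = 4.091 × 10^13 m²/s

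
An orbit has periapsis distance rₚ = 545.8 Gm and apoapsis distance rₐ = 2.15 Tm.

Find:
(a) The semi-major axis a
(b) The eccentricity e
rₚ = 545.8 Gm = 5.458 × 10^11 m
rₐ = 2.15 Tm = 2.15 × 10^12 m
(a) a = (rₚ + rₐ)/2 = 1.3479 × 10^12 m ≈ 1.348 Tm
(b) e = (rₐ − rₚ)/(rₐ + rₚ) = (1.6042 × 10^12) / (2.6958 × 10^12) = 0.595074

Final answer:
(a) a = 1.348 Tm
(b) e = 0.5951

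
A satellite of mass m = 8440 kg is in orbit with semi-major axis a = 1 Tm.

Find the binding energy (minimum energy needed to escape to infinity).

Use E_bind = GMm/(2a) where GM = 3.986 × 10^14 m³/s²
a = 1 Tm = 1 × 10^12 m
GM = 3.986 × 10^14 m³/s²
m = 8440 kg
GMm = 3.986 × 10^14 × 8440 = 3.36418 × 10^18 m³·kg/s²
2a = 2 × 10^12 m
E_bind = GMm/(2a) = 1.68209 × 10^6 J ≈ 1.682 MJ

Final answer: 1.682 MJ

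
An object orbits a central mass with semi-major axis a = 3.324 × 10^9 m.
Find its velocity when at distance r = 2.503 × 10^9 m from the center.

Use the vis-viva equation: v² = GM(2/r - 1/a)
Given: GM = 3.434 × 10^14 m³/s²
a = 3.324 × 10^9 m
r = 2.503 × 10^9 m
GM = 3.434 × 10^14 m³/s²
2/r − 1/a = 7.99041 × 10^-10 − 3.00842 × 10^-10 = 4.98199 × 10^-10 m⁻¹
v² = GM (2/r − 1/a) = 171081 m²/s²
v = 413.62 m/s ≈ 413.6 m/s

Final answer: 413.6 m/s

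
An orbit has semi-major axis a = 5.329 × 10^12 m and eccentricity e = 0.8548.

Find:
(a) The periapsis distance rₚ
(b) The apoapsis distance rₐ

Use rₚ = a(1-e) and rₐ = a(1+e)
a = 5.329 × 10^12 m
e = 0.8548:  1 − e = 0.1452,  1 + e = 1.8548
(a) rₚ = a(1 − e) = 5.329 × 10^12 m × 0.1452 = 7.73771 × 10^11 m ≈ 7.738 × 10^11 m
(b) rₐ = a(1 + e) = 5.329 × 10^12 m × 1.8548 = 9.88423 × 10^12 m ≈ 9.884 × 10^12 m

Final answer:
(a) rₚ = 7.738 × 10^11 m
(b) rₐ = 9.884 × 10^12 m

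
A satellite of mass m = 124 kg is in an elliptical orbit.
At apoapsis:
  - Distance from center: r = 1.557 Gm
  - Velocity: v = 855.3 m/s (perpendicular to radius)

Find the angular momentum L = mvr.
r = 1.557 Gm = 1.557 × 10^9 m
v = 855.3 m/s
vr = 855.3 × 1.557 × 10^9 = 1.3317 × 10^12 m²/s
L = m × vr = 124 × 1.3317 × 10^12 = 1.65131 × 10^14 kg·m²/s ≈ 1.651 × 10^14 kg·m²/s

Final answer: L = 1.651 × 10^14 kg·m²/s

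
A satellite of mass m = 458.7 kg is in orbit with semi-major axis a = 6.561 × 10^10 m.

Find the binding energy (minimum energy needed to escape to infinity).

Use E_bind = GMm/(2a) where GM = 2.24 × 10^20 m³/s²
a = 6.561 × 10^10 m
GM = 2.24 × 10^20 m³/s²
m = 458.7 kg
GMm = 2.24 × 10^20 × 458.7 = 1.02749 × 10^23 m³·kg/s²
2a = 1.3122 × 10^11 m
E_bind = GMm/(2a) = 7.83027 × 10^11 J ≈ 783 GJ

Final answer: 783 GJ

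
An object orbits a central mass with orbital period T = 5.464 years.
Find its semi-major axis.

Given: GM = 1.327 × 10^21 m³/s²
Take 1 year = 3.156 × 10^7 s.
T = 5.464 years = 1.72444 × 10^8 s
GM = 1.327 × 10^21 m³/s²
Kepler's third law: a³ = GM T² / (4π²)
T² = 2.97369 × 10^16 s²
a³ = (1.327 × 10^21) × (2.97369 × 10^16) / (4π²) = 9.99555 × 10^35 m³
a = (a³)^(1/3) = 9.99852 × 10^11 m ≈ 999.9 Gm

Final answer: 999.9 Gm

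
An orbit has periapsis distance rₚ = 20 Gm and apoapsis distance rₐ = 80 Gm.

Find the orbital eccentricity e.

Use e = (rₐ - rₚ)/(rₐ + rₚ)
rₚ = 20 Gm = 2 × 10^10 m
rₐ = 80 Gm = 8 × 10^10 m
rₐ − rₚ = 6 × 10^10 m
rₐ + rₚ = 1 × 10^11 m
e = (rₐ − rₚ)/(rₐ + rₚ) = 0.6

Final answer: e = 0.6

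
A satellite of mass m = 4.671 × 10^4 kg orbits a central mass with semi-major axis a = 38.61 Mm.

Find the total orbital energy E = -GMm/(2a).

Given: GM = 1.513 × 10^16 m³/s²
a = 38.61 Mm = 3.861 × 10^7 m
GM = 1.513 × 10^16 m³/s²
2a = 7.722 × 10^7 m
GMm = 1.513 × 10^16 × 46710 = 7.06722 × 10^20 m³·kg/s²
E = −GMm/(2a) = -9.15206 × 10^12 J ≈ -9.152 TJ

Final answer: -9.152 TJ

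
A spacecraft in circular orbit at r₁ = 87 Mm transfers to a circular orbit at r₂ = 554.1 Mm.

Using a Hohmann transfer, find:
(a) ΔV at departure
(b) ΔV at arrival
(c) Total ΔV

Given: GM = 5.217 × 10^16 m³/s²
r₁ = 87 Mm = 8.7 × 10^7 m
r₂ = 554.1 Mm = 5.541 × 10^8 m
GM = 5.217 × 10^16 m³/s²
Transfer ellipse: a_t = (r₁ + r₂)/2 = 3.2055 × 10^8 m
Circular speed at r₁: v₁ = √(GM/r₁) = 24487.9 m/s
Transfer speed at r₁ (periapsis): v₁ₜ = √(GM(2/r₁ − 1/a_t)) = 32195.6 m/s
(a) ΔV₁ = v₁ₜ − v₁ = 7707.78 m/s ≈ 7.708 km/s
Circular speed at r₂: v₂ = √(GM/r₂) = 9703.23 m/s
Transfer speed at r₂ (apoapsis): v₂ₜ = √(GM(2/r₂ − 1/a_t)) = 5055.08 m/s
(b) ΔV₂ = v₂ − v₂ₜ = 4648.15 m/s ≈ 4.648 km/s
(c) ΔV_total = ΔV₁ + ΔV₂ = 12355.9 m/s ≈ 12.36 km/s

Final answer:
(a) ΔV₁ = 7.708 km/s
(b) ΔV₂ = 4.648 km/s
(c) ΔV_total = 12.36 km/s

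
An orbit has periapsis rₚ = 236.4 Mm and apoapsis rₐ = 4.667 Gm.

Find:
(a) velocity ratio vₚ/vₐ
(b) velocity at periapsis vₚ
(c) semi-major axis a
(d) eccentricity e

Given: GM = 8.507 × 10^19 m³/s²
rₚ = 236.4 Mm = 2.364 × 10^8 m
rₐ = 4.667 Gm = 4.667 × 10^9 m
GM = 8.507 × 10^19 m³/s²
a = (rₚ + rₐ)/2 = 2.4517 × 10^9 m
e = (rₐ − rₚ)/(rₐ + rₚ) = (4.4306 × 10^9) / (4.9034 × 10^9) = 0.903577
(a) vₚ/vₐ = rₐ/rₚ (angular momentum) = (4.667 × 10^9) / (2.364 × 10^8) = 19.742 ≈ 19.74
(b) vₚ² = GM (2/rₚ − 1/a) = 8.507 × 10^19 × (8.46024 × 10^-9 − 4.0788 × 10^-10) = 6.85014 × 10^11 m²/s²;  vₚ = 827656 m/s ≈ 827.7 km/s
(c) a = 2.4517 × 10^9 m ≈ 2.452 Gm
(d) e = 0.903577 ≈ 0.9036

Final answer:
(a) velocity ratio vₚ/vₐ = 19.74
(b) velocity at periapsis vₚ = 827.7 km/s
(c) semi-major axis a = 2.452 Gm
(d) eccentricity e = 0.9036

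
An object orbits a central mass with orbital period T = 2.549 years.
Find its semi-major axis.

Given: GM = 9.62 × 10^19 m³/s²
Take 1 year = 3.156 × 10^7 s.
T = 2.549 years = 8.04464 × 10^7 s
GM = 9.62 × 10^19 m³/s²
Kepler's third law: a³ = GM T² / (4π²)
T² = 6.47163 × 10^15 s²
a³ = (9.62 × 10^19) × (6.47163 × 10^15) / (4π²) = 1.57699 × 10^34 m³
a = (a³)^(1/3) = 2.5077 × 10^11 m ≈ 250.8 Gm

Final answer: 250.8 Gm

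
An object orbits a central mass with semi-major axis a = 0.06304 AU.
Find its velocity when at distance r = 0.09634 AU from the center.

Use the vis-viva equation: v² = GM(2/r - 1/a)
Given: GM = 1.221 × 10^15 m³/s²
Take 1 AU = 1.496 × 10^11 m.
a = 0.06304 AU = 9.43078 × 10^9 m
r = 0.09634 AU = 1.44125 × 10^10 m
GM = 1.221 × 10^15 m³/s²
2/r − 1/a = 1.38769 × 10^-10 − 1.06036 × 10^-10 = 3.27331 × 10^-11 m⁻¹
v² = GM (2/r − 1/a) = 39967.1 m²/s²
v = 199.918 m/s ≈ 199.9 m/s

Final answer: 199.9 m/s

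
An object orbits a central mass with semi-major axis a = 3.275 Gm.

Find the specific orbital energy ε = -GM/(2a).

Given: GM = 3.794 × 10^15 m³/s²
a = 3.275 Gm = 3.275 × 10^9 m
GM = 3.794 × 10^15 m³/s²
2a = 6.55 × 10^9 m
ε = −GM/(2a) = -579237 J/kg ≈ -579.2 kJ/kg

Final answer: -579.2 kJ/kg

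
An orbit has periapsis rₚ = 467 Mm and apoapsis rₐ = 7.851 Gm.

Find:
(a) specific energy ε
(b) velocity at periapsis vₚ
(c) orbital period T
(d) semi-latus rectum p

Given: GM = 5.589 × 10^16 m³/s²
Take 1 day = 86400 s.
rₚ = 467 Mm = 4.67 × 10^8 m
rₐ = 7.851 Gm = 7.851 × 10^9 m
GM = 5.589 × 10^16 m³/s²
a = (rₚ + rₐ)/2 = 4.159 × 10^9 m
e = (rₐ − rₚ)/(rₐ + rₚ) = (7.384 × 10^9) / (8.318 × 10^9) = 0.887713
(a) 2a = 8.318 × 10^9 m;  ε = −GM/(2a) = -6.71916 × 10^6 J/kg ≈ -6.719 MJ/kg
(b) vₚ² = GM (2/rₚ − 1/a) = 5.589 × 10^16 × (4.28266 × 10^-9 − 2.40442 × 10^-10) = 2.25919 × 10^8 m²/s²;  vₚ = 15030.6 m/s ≈ 15.03 km/s
(c) a³ = 7.19394 × 10^28 m³;  T = 2π √(a³/GM) = 2π × 1.13453 × 10^6 s = 7.12847 × 10^6 s ≈ 82.51 days
(d) 1 − e² = 0.211965;  p = a(1 − e²) = 4.159 × 10^9 × 0.211965 = 8.81562 × 10^8 m ≈ 881.6 Mm

Final answer:
(a) specific energy ε = -6.719 MJ/kg
(b) velocity at periapsis vₚ = 15.03 km/s
(c) orbital period T = 82.51 days
(d) semi-latus rectum p = 881.6 Mm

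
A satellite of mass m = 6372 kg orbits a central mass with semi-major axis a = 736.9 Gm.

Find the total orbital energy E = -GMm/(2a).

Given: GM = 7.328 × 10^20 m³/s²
a = 736.9 Gm = 7.369 × 10^11 m
GM = 7.328 × 10^20 m³/s²
2a = 1.4738 × 10^12 m
GMm = 7.328 × 10^20 × 6372 = 4.6694 × 10^24 m³·kg/s²
E = −GMm/(2a) = -3.16827 × 10^12 J ≈ -3.168 TJ

Final answer: -3.168 TJ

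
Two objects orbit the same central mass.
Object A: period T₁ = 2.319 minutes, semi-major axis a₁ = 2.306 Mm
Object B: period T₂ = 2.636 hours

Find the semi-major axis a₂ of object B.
T₁ = 2.319 minutes = 139.14 s
T₂ = 2.636 hours = 9489.6 s
a₁ = 2.306 Mm = 2.306 × 10^6 m
Kepler's third law: (T₂/T₁)² = (a₂/a₁)³  ⇒  a₂ = a₁ (T₂/T₁)^(2/3)
T₂/T₁ = 68.2018
(T₂/T₁)^(2/3) = 16.6929
a₂ = 2.306 × 10^6 m × 16.6929 = 3.84937 × 10^7 m ≈ 38.49 Mm

Final answer: a₂ = 38.49 Mm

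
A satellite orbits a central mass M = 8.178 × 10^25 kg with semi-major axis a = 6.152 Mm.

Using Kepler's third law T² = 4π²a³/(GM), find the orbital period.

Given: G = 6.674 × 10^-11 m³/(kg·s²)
M = 8.178 × 10^25 kg
GM = G × M = 6.674 × 10^-11 × 8.178 × 10^25 = 5.458 × 10^15 m³/s²
a = 6.152 Mm = 6.152 × 10^6 m
a³ = 2.32835 × 10^20 m³
T = 2π √(a³/GM) = 2π √((2.32835 × 10^20) / (5.458 × 10^15)) = 2π × 206.542 s
T = 1297.74 s ≈ 21.63 minutes

Final answer: 21.63 minutes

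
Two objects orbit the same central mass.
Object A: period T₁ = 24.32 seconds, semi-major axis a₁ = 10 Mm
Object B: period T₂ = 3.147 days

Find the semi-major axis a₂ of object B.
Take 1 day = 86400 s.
T₁ = 24.32 seconds
T₂ = 3.147 days = 271901 s
a₁ = 10 Mm = 1 × 10^7 m
Kepler's third law: (T₂/T₁)² = (a₂/a₁)³  ⇒  a₂ = a₁ (T₂/T₁)^(2/3)
T₂/T₁ = 11180.1
(T₂/T₁)^(2/3) = 499.994
a₂ = 1 × 10^7 m × 499.994 = 4.99994 × 10^9 m ≈ 5 Gm

Final answer: a₂ = 5 Gm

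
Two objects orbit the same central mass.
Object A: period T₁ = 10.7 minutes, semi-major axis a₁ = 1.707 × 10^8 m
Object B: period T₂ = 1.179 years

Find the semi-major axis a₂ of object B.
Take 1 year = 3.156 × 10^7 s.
T₁ = 10.7 minutes = 642 s
T₂ = 1.179 years = 3.72092 × 10^7 s
a₁ = 1.707 × 10^8 m
Kepler's third law: (T₂/T₁)² = (a₂/a₁)³  ⇒  a₂ = a₁ (T₂/T₁)^(2/3)
T₂/T₁ = 57958.3
(T₂/T₁)^(2/3) = 1497.65
a₂ = 1.707 × 10^8 m × 1497.65 = 2.55649 × 10^11 m ≈ 2.556 × 10^11 m

Final answer: a₂ = 2.556 × 10^11 m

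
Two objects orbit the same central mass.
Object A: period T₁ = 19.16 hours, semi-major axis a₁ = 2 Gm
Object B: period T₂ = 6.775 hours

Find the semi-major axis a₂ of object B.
T₁ = 19.16 hours = 68976 s
T₂ = 6.775 hours = 24390 s
a₁ = 2 Gm = 2 × 10^9 m
Kepler's third law: (T₂/T₁)² = (a₂/a₁)³  ⇒  a₂ = a₁ (T₂/T₁)^(2/3)
T₂/T₁ = 0.353601
(T₂/T₁)^(2/3) = 0.500045
a₂ = 2 × 10^9 m × 0.500045 = 1.00009 × 10^9 m ≈ 1 Gm

Final answer: a₂ = 1 Gm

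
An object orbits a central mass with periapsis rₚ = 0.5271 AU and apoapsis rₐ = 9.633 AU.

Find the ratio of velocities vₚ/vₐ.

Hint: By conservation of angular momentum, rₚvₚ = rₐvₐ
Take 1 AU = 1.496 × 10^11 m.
rₚ = 0.5271 AU = 7.88542 × 10^10 m
rₐ = 9.633 AU = 1.4411 × 10^12 m
rₚvₚ = rₐvₐ  ⇒  vₚ/vₐ = rₐ/rₚ
vₚ/vₐ = (1.4411 × 10^12) / (7.88542 × 10^10) = 18.2755

Final answer: vₚ/vₐ = 18.28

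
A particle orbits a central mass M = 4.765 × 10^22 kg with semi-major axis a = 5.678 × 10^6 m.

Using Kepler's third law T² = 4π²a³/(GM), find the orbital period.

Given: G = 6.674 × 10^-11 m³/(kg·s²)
M = 4.765 × 10^22 kg
GM = G × M = 6.674 × 10^-11 × 4.765 × 10^22 = 3.18016 × 10^12 m³/s²
a = 5.678 × 10^6 m
a³ = 1.83057 × 10^20 m³
T = 2π √(a³/GM) = 2π √((1.83057 × 10^20) / (3.18016 × 10^12)) = 2π × 7586.97 s
T = 47670.4 s ≈ 13.24 hours

Final answer: 13.24 hours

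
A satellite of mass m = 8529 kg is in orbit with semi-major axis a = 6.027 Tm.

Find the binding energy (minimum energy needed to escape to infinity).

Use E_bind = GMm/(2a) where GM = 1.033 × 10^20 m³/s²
a = 6.027 Tm = 6.027 × 10^12 m
GM = 1.033 × 10^20 m³/s²
m = 8529 kg
GMm = 1.033 × 10^20 × 8529 = 8.81046 × 10^23 m³·kg/s²
2a = 1.2054 × 10^13 m
E_bind = GMm/(2a) = 7.30916 × 10^10 J ≈ 73.09 GJ

Final answer: 73.09 GJ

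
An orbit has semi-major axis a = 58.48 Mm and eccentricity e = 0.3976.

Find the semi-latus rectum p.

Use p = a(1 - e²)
a = 58.48 Mm = 5.848 × 10^7 m
e = 0.3976,  e² = 0.158086,  1 − e² = 0.841914
p = a(1 − e²) = 5.848 × 10^7 m × 0.841914 = 4.92351 × 10^7 m ≈ 49.24 Mm

Final answer: p = 49.24 Mm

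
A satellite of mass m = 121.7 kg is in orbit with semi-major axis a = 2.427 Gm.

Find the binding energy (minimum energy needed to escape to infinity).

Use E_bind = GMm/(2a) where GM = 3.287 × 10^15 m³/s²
a = 2.427 Gm = 2.427 × 10^9 m
GM = 3.287 × 10^15 m³/s²
m = 121.7 kg
GMm = 3.287 × 10^15 × 121.7 = 4.00028 × 10^17 m³·kg/s²
2a = 4.854 × 10^9 m
E_bind = GMm/(2a) = 8.2412 × 10^7 J ≈ 82.41 MJ

Final answer: 82.41 MJ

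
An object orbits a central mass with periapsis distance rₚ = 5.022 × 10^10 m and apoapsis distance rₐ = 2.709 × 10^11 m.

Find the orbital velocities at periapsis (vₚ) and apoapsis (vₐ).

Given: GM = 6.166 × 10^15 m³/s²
rₚ = 5.022 × 10^10 m
rₐ = 2.709 × 10^11 m
GM = 6.166 × 10^15 m³/s²
a = (rₚ + rₐ)/2 = 1.6056 × 10^11 m
Vis-viva: v² = GM (2/r − 1/a)
vₚ² = 6.166 × 10^15 × (3.98248 × 10^-11 − 6.2282 × 10^-12) = 207156 m²/s²
vₚ = 455.144 m/s ≈ 455.1 m/s
vₐ² = 6.166 × 10^15 × (7.3828 × 10^-12 − 6.2282 × 10^-12) = 7119.24 m²/s²
vₐ = 84.3756 m/s ≈ 84.38 m/s

Final answer: vₚ = 455.1 m/s, vₐ = 84.38 m/s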